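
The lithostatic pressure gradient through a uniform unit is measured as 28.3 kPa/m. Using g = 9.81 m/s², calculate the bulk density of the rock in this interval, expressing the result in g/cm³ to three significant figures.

2.88 g/cm³

ρ = (dP/dz)/g = 28.3 kPa/m / 9.81 m/s² = 28300 Pa/m / 9.81 m/s² = 2884.8 kg/m³
= 2.885 g/cm³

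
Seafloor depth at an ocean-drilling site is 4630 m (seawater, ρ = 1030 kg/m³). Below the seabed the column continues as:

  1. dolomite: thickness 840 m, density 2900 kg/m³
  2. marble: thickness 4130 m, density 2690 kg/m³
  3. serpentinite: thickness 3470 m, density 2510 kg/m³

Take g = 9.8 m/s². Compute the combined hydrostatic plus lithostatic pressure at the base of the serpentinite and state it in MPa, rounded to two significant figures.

seawater: 1030 kg/m³ × 9.8 m/s² × 4630 m = 4.674×10^7 Pa = 46.74 MPa
dolomite: 2900 kg/m³ × 9.8 m/s² × 840 m = 2.387×10^7 Pa = 23.87 MPa
marble: 2690 kg/m³ × 9.8 m/s² × 4130 m = 1.089×10^8 Pa = 108.9 MPa
serpentinite: 2510 kg/m³ × 9.8 m/s² × 3470 m = 8.536×10^7 Pa = 85.36 MPa
Total = 46.74 + 23.87 + 108.9 + 85.36 = 264.84 MPa

260 MPa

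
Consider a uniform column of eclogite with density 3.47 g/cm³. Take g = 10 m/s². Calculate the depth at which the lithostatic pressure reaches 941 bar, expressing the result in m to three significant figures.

2710 m

h = P/(ρg) = 941 bar / (3470 kg/m³ × 10 m/s²) = 9.410×10^7 Pa / 34700 Pa/m = 2711.8 m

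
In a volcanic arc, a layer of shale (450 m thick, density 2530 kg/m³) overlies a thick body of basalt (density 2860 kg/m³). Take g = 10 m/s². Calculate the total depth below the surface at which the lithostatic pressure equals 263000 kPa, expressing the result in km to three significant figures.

9.25 km

Pressure at base of upper layers: 2530×10×450 = 1.139×10^7 Pa = 11385 kPa
Remaining pressure to be supplied by basalt: 2.630×10^8 − 1.139×10^7 = 2.516×10^8 Pa
Additional depth in basalt = 2.516×10^8 Pa / (2860 kg/m³ × 10 m/s²) = 8797.7 m
Total depth = 450 m + 8797.7 m = 9247.7 m
= 9.2477 km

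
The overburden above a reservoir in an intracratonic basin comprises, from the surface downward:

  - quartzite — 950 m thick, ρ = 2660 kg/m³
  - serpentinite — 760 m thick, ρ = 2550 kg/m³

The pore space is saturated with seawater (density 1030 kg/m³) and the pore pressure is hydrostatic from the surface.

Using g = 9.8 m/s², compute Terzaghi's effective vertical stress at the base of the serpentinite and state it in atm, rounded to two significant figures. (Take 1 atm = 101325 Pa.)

260 atm

Overburden (lithostatic) stress σ_v:
quartzite: 2660 kg/m³ × 9.8 m/s² × 950 m = 2.476×10^7 Pa = 24.76 MPa
serpentinite: 2550 kg/m³ × 9.8 m/s² × 760 m = 1.899×10^7 Pa = 18.99 MPa
Total = 24.76 + 18.99 = 43.757 MPa
Pore pressure P_p = 1030 kg/m³ × 9.8 m/s² × 1710 m = 1.726×10^7 Pa = 17.26 MPa
Effective stress σ' = σ_v − P_p = 43.76 − 17.26 = 26.496 MPa = 261.50 atm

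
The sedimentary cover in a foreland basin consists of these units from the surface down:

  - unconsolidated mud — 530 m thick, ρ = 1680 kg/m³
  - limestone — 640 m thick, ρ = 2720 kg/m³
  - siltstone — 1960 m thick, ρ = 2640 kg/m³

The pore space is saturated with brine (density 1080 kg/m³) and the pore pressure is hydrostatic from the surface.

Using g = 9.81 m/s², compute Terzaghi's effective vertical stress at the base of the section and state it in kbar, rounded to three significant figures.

Overburden (lithostatic) stress σ_v:
unconsolidated mud: 1680 kg/m³ × 9.81 m/s² × 530 m = 8.735×10^6 Pa = 8.735 MPa
limestone: 2720 kg/m³ × 9.81 m/s² × 640 m = 1.708×10^7 Pa = 17.08 MPa
siltstone: 2640 kg/m³ × 9.81 m/s² × 1960 m = 5.076×10^7 Pa = 50.76 MPa
Total = 8.735 + 17.08 + 50.76 = 76.573 MPa
Pore pressure P_p = 1080 kg/m³ × 9.81 m/s² × 3130 m = 3.316×10^7 Pa = 33.16 MPa
Effective stress σ' = σ_v − P_p = 76.57 − 33.16 = 43.411 MPa = 0.43411 kbar

0.434 kbar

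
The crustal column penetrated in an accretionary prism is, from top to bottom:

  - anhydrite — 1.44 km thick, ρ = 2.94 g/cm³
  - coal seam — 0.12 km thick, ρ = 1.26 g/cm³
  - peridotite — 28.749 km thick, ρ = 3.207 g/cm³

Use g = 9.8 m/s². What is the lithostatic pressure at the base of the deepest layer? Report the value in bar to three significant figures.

9470 bar

anhydrite: 2940 kg/m³ × 9.8 m/s² × 1440 m = 4.149×10^7 Pa = 414.9 bar
coal seam: 1260 kg/m³ × 9.8 m/s² × 120 m = 1.482×10^6 Pa = 14.82 bar
peridotite: 3207 kg/m³ × 9.8 m/s² × 28749 m = 9.035×10^8 Pa = 9035 bar
Total = 414.9 + 14.82 + 9035 = 9465.1 bar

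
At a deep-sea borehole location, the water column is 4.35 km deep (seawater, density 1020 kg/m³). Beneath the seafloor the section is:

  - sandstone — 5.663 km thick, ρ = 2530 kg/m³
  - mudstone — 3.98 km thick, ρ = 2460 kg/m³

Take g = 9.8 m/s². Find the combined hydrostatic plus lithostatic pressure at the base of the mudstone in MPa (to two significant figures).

seawater: 1020 kg/m³ × 9.8 m/s² × 4350 m = 4.348×10^7 Pa = 43.48 MPa
sandstone: 2530 kg/m³ × 9.8 m/s² × 5663 m = 1.404×10^8 Pa = 140.4 MPa
mudstone: 2460 kg/m³ × 9.8 m/s² × 3980 m = 9.595×10^7 Pa = 95.95 MPa
Total = 43.48 + 140.4 + 95.95 = 279.84 MPa

280 MPa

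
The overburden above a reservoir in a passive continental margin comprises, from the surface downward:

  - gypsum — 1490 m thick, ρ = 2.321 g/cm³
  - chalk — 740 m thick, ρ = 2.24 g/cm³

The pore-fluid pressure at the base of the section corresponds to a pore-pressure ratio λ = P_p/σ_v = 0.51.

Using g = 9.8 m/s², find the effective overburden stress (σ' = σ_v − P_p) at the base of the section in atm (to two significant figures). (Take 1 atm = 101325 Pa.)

Overburden (lithostatic) stress σ_v:
gypsum: 2321 kg/m³ × 9.8 m/s² × 1490 m = 3.389×10^7 Pa = 33.89 MPa
chalk: 2240 kg/m³ × 9.8 m/s² × 740 m = 1.624×10^7 Pa = 16.24 MPa
Total = 33.89 + 16.24 = 50.136 MPa
Pore pressure P_p = λ·σ_v = 0.51 × 50.14 MPa = 25.57 MPa
Effective stress σ' = σ_v − P_p = 50.14 − 25.57 = 24.567 MPa = 242.45 atm

240 atm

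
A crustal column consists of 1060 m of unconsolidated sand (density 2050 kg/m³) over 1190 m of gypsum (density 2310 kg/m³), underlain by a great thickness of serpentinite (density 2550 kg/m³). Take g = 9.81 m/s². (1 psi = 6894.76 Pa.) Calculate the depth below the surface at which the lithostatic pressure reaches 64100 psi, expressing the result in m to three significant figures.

Pressure at base of upper layers: 2050×9.81×1060 + 2310×9.81×1190 = 4.828×10^7 Pa = 7003 psi
Remaining pressure to be supplied by serpentinite: 4.420×10^8 − 4.828×10^7 = 3.937×10^8 Pa
Additional depth in serpentinite = 3.937×10^8 Pa / (2550 kg/m³ × 9.81 m/s²) = 15737 m
Total depth = 2250 m + 15737 m = 17987 m

18000 m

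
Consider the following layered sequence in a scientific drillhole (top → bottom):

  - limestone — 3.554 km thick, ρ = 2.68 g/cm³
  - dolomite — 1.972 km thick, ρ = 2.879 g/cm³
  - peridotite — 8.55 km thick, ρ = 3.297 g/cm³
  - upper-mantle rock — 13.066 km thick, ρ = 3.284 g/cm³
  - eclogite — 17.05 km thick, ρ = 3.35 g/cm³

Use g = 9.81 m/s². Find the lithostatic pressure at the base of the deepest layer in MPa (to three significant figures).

1410 MPa

limestone: 2680 kg/m³ × 9.81 m/s² × 3554 m = 9.344×10^7 Pa = 93.44 MPa
dolomite: 2879 kg/m³ × 9.81 m/s² × 1972 m = 5.570×10^7 Pa = 55.70 MPa
peridotite: 3297 kg/m³ × 9.81 m/s² × 8550 m = 2.765×10^8 Pa = 276.5 MPa
upper-mantle rock: 3284 kg/m³ × 9.81 m/s² × 13066 m = 4.209×10^8 Pa = 420.9 MPa
eclogite: 3350 kg/m³ × 9.81 m/s² × 17050 m = 5.603×10^8 Pa = 560.3 MPa
Total = 93.44 + 55.70 + 276.5 + 420.9 + 560.3 = 1406.9 MPa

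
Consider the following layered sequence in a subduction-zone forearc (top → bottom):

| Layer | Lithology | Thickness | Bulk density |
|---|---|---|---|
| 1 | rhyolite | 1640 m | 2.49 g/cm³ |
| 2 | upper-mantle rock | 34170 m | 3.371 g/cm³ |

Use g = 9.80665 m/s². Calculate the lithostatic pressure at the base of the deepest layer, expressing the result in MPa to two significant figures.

1200 MPa

rhyolite: 2490 kg/m³ × 9.80665 m/s² × 1640 m = 4.005×10^7 Pa = 40.05 MPa
upper-mantle rock: 3371 kg/m³ × 9.80665 m/s² × 34170 m = 1.130×10^9 Pa = 1130 MPa
Total = 40.05 + 1130 = 1169.6 MPa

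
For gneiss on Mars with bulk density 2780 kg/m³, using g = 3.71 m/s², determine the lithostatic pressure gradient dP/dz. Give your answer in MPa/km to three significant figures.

dP/dz = ρg = 2780 kg/m³ × 3.71 m/s² = 10314 Pa/m
= 10314 Pa/m × (1 MPa/km / 1000.0 Pa/m) = 10.314 MPa/km

10.3 MPa/km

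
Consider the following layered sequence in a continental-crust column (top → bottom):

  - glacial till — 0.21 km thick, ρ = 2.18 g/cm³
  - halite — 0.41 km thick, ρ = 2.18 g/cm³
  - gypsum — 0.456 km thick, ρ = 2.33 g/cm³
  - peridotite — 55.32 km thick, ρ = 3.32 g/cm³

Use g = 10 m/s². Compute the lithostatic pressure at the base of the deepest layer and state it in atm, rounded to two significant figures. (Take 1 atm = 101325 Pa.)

glacial till: 2180 kg/m³ × 10 m/s² × 210 m = 4.578×10^6 Pa = 45.18 atm
halite: 2180 kg/m³ × 10 m/s² × 410 m = 8.938×10^6 Pa = 88.21 atm
gypsum: 2330 kg/m³ × 10 m/s² × 456 m = 1.062×10^7 Pa = 104.9 atm
peridotite: 3320 kg/m³ × 10 m/s² × 55320 m = 1.837×10^9 Pa = 18126 atm
Total = 45.18 + 88.21 + 104.9 + 18126 = 18364 atm

18000 atm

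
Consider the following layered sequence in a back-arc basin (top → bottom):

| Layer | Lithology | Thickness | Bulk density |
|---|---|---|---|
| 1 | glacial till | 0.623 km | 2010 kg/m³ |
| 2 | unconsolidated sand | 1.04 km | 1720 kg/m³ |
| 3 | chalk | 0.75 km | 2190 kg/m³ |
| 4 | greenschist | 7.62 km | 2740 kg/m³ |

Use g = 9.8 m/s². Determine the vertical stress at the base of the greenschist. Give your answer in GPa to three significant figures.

glacial till: 2010 kg/m³ × 9.8 m/s² × 623 m = 1.227×10^7 Pa = 0.01227 GPa
unconsolidated sand: 1720 kg/m³ × 9.8 m/s² × 1040 m = 1.753×10^7 Pa = 0.01753 GPa
chalk: 2190 kg/m³ × 9.8 m/s² × 750 m = 1.610×10^7 Pa = 0.01610 GPa
greenschist: 2740 kg/m³ × 9.8 m/s² × 7620 m = 2.046×10^8 Pa = 0.2046 GPa
Total = 0.01227 + 0.01753 + 0.01610 + 0.2046 = 0.25051 GPa

0.251 GPa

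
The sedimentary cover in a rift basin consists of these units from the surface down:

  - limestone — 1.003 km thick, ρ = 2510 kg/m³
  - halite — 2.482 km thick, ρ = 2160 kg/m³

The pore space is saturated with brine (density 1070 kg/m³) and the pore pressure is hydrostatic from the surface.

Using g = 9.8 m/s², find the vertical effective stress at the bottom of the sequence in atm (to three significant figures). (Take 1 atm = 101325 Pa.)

Overburden (lithostatic) stress σ_v:
limestone: 2510 kg/m³ × 9.8 m/s² × 1003 m = 2.467×10^7 Pa = 24.67 MPa
halite: 2160 kg/m³ × 9.8 m/s² × 2482 m = 5.254×10^7 Pa = 52.54 MPa
Total = 24.67 + 52.54 = 77.211 MPa
Pore pressure P_p = 1070 kg/m³ × 9.8 m/s² × 3485 m = 3.654×10^7 Pa = 36.54 MPa
Effective stress σ' = σ_v − P_p = 77.21 − 36.54 = 40.667 MPa = 401.35 atm

401 atm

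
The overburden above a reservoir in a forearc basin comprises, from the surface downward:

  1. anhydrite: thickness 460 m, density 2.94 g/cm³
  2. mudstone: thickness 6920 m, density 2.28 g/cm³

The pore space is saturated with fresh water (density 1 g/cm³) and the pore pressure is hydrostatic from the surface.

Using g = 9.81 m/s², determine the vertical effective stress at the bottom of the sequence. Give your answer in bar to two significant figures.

Overburden (lithostatic) stress σ_v:
anhydrite: 2940 kg/m³ × 9.81 m/s² × 460 m = 1.327×10^7 Pa = 13.27 MPa
mudstone: 2280 kg/m³ × 9.81 m/s² × 6920 m = 1.548×10^8 Pa = 154.8 MPa
Total = 13.27 + 154.8 = 168.05 MPa
Pore pressure P_p = 1000 kg/m³ × 9.81 m/s² × 7380 m = 7.240×10^7 Pa = 72.40 MPa
Effective stress σ' = σ_v − P_p = 168.0 − 72.40 = 95.648 MPa = 956.48 bar

960 bar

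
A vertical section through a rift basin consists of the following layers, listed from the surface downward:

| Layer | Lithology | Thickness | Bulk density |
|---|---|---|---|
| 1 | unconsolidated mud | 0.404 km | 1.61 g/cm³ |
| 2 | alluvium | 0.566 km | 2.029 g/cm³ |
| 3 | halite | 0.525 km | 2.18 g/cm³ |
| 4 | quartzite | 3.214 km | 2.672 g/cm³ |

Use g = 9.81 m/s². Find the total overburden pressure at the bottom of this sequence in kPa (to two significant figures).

110000 kPa

unconsolidated mud: 1610 kg/m³ × 9.81 m/s² × 404 m = 6.381×10^6 Pa = 6381 kPa
alluvium: 2029 kg/m³ × 9.81 m/s² × 566 m = 1.127×10^7 Pa = 11266 kPa
halite: 2180 kg/m³ × 9.81 m/s² × 525 m = 1.123×10^7 Pa = 11228 kPa
quartzite: 2672 kg/m³ × 9.81 m/s² × 3214 m = 8.425×10^7 Pa = 84246 kPa
Total = 6381 + 11266 + 11228 + 84246 = 1.1312×10^5 kPa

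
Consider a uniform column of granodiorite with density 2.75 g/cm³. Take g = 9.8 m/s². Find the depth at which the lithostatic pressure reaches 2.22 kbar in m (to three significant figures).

8240 m

h = P/(ρg) = 2.22 kbar / (2750 kg/m³ × 9.8 m/s²) = 2.220×10^8 Pa / 26950 Pa/m = 8237.5 m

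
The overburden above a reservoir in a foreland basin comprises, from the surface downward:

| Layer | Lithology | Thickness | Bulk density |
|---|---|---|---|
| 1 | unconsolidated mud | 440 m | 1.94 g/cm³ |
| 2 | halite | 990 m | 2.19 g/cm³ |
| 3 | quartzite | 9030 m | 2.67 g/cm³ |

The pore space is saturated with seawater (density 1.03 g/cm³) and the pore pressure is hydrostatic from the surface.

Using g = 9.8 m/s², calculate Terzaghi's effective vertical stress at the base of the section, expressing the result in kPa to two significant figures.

160000 kPa

Overburden (lithostatic) stress σ_v:
unconsolidated mud: 1940 kg/m³ × 9.8 m/s² × 440 m = 8.365×10^6 Pa = 8.365 MPa
halite: 2190 kg/m³ × 9.8 m/s² × 990 m = 2.125×10^7 Pa = 21.25 MPa
quartzite: 2670 kg/m³ × 9.8 m/s² × 9030 m = 2.363×10^8 Pa = 236.3 MPa
Total = 8.365 + 21.25 + 236.3 = 265.89 MPa
Pore pressure P_p = 1030 kg/m³ × 9.8 m/s² × 10460 m = 1.056×10^8 Pa = 105.6 MPa
Effective stress σ' = σ_v − P_p = 265.9 − 105.6 = 160.31 MPa = 1.6031×10^5 kPa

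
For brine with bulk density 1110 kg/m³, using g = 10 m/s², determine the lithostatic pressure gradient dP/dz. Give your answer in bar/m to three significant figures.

dP/dz = ρg = 1110 kg/m³ × 10 m/s² = 11100 Pa/m
= 11100 Pa/m × (1 bar/m / 1.0000×10^5 Pa/m) = 0.11100 bar/m

0.111 bar/m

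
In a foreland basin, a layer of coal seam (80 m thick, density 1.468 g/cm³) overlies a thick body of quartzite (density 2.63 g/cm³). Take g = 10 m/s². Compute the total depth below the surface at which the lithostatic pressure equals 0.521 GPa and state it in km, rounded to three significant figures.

Pressure at base of upper layers: 1468×10×80 = 1.174×10^6 Pa = 1.174×10^-3 GPa
Remaining pressure to be supplied by quartzite: 5.210×10^8 − 1.174×10^6 = 5.198×10^8 Pa
Additional depth in quartzite = 5.198×10^8 Pa / (2630 kg/m³ × 10 m/s²) = 19765 m
Total depth = 80 m + 19765 m = 19845 m
= 19.845 km

19.8 km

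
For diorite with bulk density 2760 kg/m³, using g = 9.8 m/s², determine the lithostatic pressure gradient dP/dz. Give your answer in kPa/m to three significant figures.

dP/dz = ρg = 2760 kg/m³ × 9.8 m/s² = 27048 Pa/m
= 27048 Pa/m × (1 kPa/m / 1000.0 Pa/m) = 27.048 kPa/m

27.0 kPa/m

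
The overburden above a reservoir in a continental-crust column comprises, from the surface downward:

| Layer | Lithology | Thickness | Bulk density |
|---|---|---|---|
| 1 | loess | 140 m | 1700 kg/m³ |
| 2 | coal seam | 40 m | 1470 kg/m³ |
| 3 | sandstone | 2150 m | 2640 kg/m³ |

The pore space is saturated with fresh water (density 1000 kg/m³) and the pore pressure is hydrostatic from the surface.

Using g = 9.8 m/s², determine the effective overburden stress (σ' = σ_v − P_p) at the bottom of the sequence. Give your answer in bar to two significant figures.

360 bar

Overburden (lithostatic) stress σ_v:
loess: 1700 kg/m³ × 9.8 m/s² × 140 m = 2.332×10^6 Pa = 2.332 MPa
coal seam: 1470 kg/m³ × 9.8 m/s² × 40 m = 5.762×10^5 Pa = 0.5762 MPa
sandstone: 2640 kg/m³ × 9.8 m/s² × 2150 m = 5.562×10^7 Pa = 55.62 MPa
Total = 2.332 + 0.5762 + 55.62 = 58.533 MPa
Pore pressure P_p = 1000 kg/m³ × 9.8 m/s² × 2330 m = 2.283×10^7 Pa = 22.83 MPa
Effective stress σ' = σ_v − P_p = 58.53 − 22.83 = 35.699 MPa = 356.99 bar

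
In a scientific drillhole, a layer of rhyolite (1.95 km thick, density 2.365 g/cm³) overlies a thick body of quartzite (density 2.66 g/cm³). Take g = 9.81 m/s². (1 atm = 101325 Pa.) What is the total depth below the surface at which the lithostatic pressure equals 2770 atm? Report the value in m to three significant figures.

Pressure at base of upper layers: 2365×9.81×1950 = 4.524×10^7 Pa = 446.5 atm
Remaining pressure to be supplied by quartzite: 2.807×10^8 − 4.524×10^7 = 2.354×10^8 Pa
Additional depth in quartzite = 2.354×10^8 Pa / (2660 kg/m³ × 9.81 m/s²) = 9022.1 m
Total depth = 1950 m + 9022.1 m = 10972 m

11000 m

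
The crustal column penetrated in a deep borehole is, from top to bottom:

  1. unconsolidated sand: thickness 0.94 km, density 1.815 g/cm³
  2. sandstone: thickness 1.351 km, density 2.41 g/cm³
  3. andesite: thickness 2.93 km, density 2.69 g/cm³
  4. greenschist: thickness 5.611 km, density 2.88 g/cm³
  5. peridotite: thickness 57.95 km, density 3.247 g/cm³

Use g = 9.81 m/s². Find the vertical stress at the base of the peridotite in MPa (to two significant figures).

unconsolidated sand: 1815 kg/m³ × 9.81 m/s² × 940 m = 1.674×10^7 Pa = 16.74 MPa
sandstone: 2410 kg/m³ × 9.81 m/s² × 1351 m = 3.194×10^7 Pa = 31.94 MPa
andesite: 2690 kg/m³ × 9.81 m/s² × 2930 m = 7.732×10^7 Pa = 77.32 MPa
greenschist: 2880 kg/m³ × 9.81 m/s² × 5611 m = 1.585×10^8 Pa = 158.5 MPa
peridotite: 3247 kg/m³ × 9.81 m/s² × 57950 m = 1.846×10^9 Pa = 1846 MPa
Total = 16.74 + 31.94 + 77.32 + 158.5 + 1846 = 2130.4 MPa

2100 MPa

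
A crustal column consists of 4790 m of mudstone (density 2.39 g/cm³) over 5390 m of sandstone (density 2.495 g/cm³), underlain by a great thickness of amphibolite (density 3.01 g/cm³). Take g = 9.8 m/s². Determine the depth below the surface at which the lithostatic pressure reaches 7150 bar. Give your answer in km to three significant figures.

26.1 km

Pressure at base of upper layers: 2390×9.8×4790 + 2495×9.8×5390 = 2.440×10^8 Pa = 2440 bar
Remaining pressure to be supplied by amphibolite: 7.150×10^8 − 2.440×10^8 = 4.710×10^8 Pa
Additional depth in amphibolite = 4.710×10^8 Pa / (3010 kg/m³ × 9.8 m/s²) = 15968 m
Total depth = 10180 m + 15968 m = 26148 m
= 26.148 km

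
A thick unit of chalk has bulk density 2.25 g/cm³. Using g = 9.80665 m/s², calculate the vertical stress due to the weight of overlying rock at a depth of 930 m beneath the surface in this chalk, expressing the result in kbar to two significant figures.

0.21 kbar

chalk: 2250 kg/m³ × 9.80665 m/s² × 930 m = 2.052×10^7 Pa = 0.2052 kbar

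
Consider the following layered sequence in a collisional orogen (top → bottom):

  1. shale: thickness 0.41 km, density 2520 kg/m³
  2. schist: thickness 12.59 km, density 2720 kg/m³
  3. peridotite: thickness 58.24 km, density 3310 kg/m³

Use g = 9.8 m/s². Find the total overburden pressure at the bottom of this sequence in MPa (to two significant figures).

2200 MPa

shale: 2520 kg/m³ × 9.8 m/s² × 410 m = 1.013×10^7 Pa = 10.13 MPa
schist: 2720 kg/m³ × 9.8 m/s² × 12590 m = 3.356×10^8 Pa = 335.6 MPa
peridotite: 3310 kg/m³ × 9.8 m/s² × 58240 m = 1.889×10^9 Pa = 1889 MPa
Total = 10.13 + 335.6 + 1889 = 2234.9 MPa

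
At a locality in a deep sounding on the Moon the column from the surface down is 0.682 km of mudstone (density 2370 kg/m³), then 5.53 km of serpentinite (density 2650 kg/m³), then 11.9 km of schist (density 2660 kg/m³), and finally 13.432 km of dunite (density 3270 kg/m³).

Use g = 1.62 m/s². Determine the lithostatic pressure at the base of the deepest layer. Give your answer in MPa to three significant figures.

mudstone: 2370 kg/m³ × 1.62 m/s² × 682 m = 2.618×10^6 Pa = 2.618 MPa
serpentinite: 2650 kg/m³ × 1.62 m/s² × 5530 m = 2.374×10^7 Pa = 23.74 MPa
schist: 2660 kg/m³ × 1.62 m/s² × 11900 m = 5.128×10^7 Pa = 51.28 MPa
dunite: 3270 kg/m³ × 1.62 m/s² × 13432 m = 7.115×10^7 Pa = 71.15 MPa
Total = 2.618 + 23.74 + 51.28 + 71.15 = 148.79 MPa

149 MPa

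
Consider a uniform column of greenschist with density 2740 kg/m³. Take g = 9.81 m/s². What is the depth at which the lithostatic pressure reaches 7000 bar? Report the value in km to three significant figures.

26.0 km

h = P/(ρg) = 7000 bar / (2740 kg/m³ × 9.81 m/s²) = 7.000×10^8 Pa / 26879 Pa/m = 26042 m
= 26.042 km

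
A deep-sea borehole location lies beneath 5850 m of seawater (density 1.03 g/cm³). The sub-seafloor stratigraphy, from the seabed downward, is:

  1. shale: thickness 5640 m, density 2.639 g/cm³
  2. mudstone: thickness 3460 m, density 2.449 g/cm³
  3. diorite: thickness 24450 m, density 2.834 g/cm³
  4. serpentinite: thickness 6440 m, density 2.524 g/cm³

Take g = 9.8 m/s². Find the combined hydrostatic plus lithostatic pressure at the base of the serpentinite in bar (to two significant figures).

seawater: 1030 kg/m³ × 9.8 m/s² × 5850 m = 5.905×10^7 Pa = 590.5 bar
shale: 2639 kg/m³ × 9.8 m/s² × 5640 m = 1.459×10^8 Pa = 1459 bar
mudstone: 2449 kg/m³ × 9.8 m/s² × 3460 m = 8.304×10^7 Pa = 830.4 bar
diorite: 2834 kg/m³ × 9.8 m/s² × 24450 m = 6.791×10^8 Pa = 6791 bar
serpentinite: 2524 kg/m³ × 9.8 m/s² × 6440 m = 1.593×10^8 Pa = 1593 bar
Total = 590.5 + 1459 + 830.4 + 6791 + 1593 = 11263 bar

11000 bar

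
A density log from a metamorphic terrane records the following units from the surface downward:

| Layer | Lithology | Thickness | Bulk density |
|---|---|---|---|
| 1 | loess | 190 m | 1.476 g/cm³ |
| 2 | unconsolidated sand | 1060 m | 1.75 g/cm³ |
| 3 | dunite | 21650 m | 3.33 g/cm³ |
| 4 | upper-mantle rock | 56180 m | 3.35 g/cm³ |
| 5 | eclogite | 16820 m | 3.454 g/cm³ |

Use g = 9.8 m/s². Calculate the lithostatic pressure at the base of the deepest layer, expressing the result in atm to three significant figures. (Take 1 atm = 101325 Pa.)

loess: 1476 kg/m³ × 9.8 m/s² × 190 m = 2.748×10^6 Pa = 27.12 atm
unconsolidated sand: 1750 kg/m³ × 9.8 m/s² × 1060 m = 1.818×10^7 Pa = 179.4 atm
dunite: 3330 kg/m³ × 9.8 m/s² × 21650 m = 7.065×10^8 Pa = 6973 atm
upper-mantle rock: 3350 kg/m³ × 9.8 m/s² × 56180 m = 1.844×10^9 Pa = 18203 atm
eclogite: 3454 kg/m³ × 9.8 m/s² × 16820 m = 5.693×10^8 Pa = 5619 atm
Total = 27.12 + 179.4 + 6973 + 18203 + 5619 = 31001 atm

31000 atm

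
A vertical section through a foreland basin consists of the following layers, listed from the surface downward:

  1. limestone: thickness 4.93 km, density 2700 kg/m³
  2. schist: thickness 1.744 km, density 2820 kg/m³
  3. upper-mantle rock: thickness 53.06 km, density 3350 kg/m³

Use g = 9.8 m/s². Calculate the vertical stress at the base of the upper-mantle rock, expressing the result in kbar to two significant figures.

limestone: 2700 kg/m³ × 9.8 m/s² × 4930 m = 1.304×10^8 Pa = 1.304 kbar
schist: 2820 kg/m³ × 9.8 m/s² × 1744 m = 4.820×10^7 Pa = 0.4820 kbar
upper-mantle rock: 3350 kg/m³ × 9.8 m/s² × 53060 m = 1.742×10^9 Pa = 17.42 kbar
Total = 1.304 + 0.4820 + 17.42 = 19.206 kbar

19 kbar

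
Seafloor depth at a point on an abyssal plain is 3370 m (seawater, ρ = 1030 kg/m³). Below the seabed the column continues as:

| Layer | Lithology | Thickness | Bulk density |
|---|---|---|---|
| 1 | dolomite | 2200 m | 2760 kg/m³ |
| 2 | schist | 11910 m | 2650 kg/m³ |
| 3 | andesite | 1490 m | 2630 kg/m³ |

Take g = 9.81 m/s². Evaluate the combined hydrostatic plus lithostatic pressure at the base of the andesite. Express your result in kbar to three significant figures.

seawater: 1030 kg/m³ × 9.81 m/s² × 3370 m = 3.405×10^7 Pa = 0.3405 kbar
dolomite: 2760 kg/m³ × 9.81 m/s² × 2200 m = 5.957×10^7 Pa = 0.5957 kbar
schist: 2650 kg/m³ × 9.81 m/s² × 11910 m = 3.096×10^8 Pa = 3.096 kbar
andesite: 2630 kg/m³ × 9.81 m/s² × 1490 m = 3.844×10^7 Pa = 0.3844 kbar
Total = 0.3405 + 0.5957 + 3.096 + 0.3844 = 4.4168 kbar

4.42 kbar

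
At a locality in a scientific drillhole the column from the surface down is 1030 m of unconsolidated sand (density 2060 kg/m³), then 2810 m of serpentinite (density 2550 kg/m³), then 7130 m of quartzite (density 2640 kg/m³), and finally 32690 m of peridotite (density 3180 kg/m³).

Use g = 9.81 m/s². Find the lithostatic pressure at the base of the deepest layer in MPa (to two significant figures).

1300 MPa

unconsolidated sand: 2060 kg/m³ × 9.81 m/s² × 1030 m = 2.081×10^7 Pa = 20.81 MPa
serpentinite: 2550 kg/m³ × 9.81 m/s² × 2810 m = 7.029×10^7 Pa = 70.29 MPa
quartzite: 2640 kg/m³ × 9.81 m/s² × 7130 m = 1.847×10^8 Pa = 184.7 MPa
peridotite: 3180 kg/m³ × 9.81 m/s² × 32690 m = 1.020×10^9 Pa = 1020 MPa
Total = 20.81 + 70.29 + 184.7 + 1020 = 1295.6 MPa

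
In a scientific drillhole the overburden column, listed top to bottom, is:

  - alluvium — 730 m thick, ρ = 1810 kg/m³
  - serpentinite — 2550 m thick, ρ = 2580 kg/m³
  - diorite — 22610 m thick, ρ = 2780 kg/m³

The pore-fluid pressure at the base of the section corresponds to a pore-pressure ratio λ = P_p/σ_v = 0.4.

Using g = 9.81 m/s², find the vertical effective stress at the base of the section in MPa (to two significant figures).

Overburden (lithostatic) stress σ_v:
alluvium: 1810 kg/m³ × 9.81 m/s² × 730 m = 1.296×10^7 Pa = 12.96 MPa
serpentinite: 2580 kg/m³ × 9.81 m/s² × 2550 m = 6.454×10^7 Pa = 64.54 MPa
diorite: 2780 kg/m³ × 9.81 m/s² × 22610 m = 6.166×10^8 Pa = 616.6 MPa
Total = 12.96 + 64.54 + 616.6 = 694.12 MPa
Pore pressure P_p = λ·σ_v = 0.4 × 694.1 MPa = 277.6 MPa
Effective stress σ' = σ_v − P_p = 694.1 − 277.6 = 416.47 MPa

420 MPa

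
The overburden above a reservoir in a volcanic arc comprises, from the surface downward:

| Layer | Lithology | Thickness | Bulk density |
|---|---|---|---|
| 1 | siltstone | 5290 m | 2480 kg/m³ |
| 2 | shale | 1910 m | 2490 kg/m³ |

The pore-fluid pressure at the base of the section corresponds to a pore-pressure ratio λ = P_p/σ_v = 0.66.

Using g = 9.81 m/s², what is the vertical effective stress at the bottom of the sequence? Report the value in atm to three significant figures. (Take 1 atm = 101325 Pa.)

588 atm

Overburden (lithostatic) stress σ_v:
siltstone: 2480 kg/m³ × 9.81 m/s² × 5290 m = 1.287×10^8 Pa = 128.7 MPa
shale: 2490 kg/m³ × 9.81 m/s² × 1910 m = 4.666×10^7 Pa = 46.66 MPa
Total = 128.7 + 46.66 = 175.35 MPa
Pore pressure P_p = λ·σ_v = 0.66 × 175.4 MPa = 115.7 MPa
Effective stress σ' = σ_v − P_p = 175.4 − 115.7 = 59.621 MPa = 588.41 atm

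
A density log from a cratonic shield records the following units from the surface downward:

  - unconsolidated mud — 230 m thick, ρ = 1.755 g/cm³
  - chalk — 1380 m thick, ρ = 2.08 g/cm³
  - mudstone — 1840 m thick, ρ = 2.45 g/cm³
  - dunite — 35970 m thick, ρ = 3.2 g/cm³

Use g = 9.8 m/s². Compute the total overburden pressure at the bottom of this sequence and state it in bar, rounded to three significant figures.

unconsolidated mud: 1755 kg/m³ × 9.8 m/s² × 230 m = 3.956×10^6 Pa = 39.56 bar
chalk: 2080 kg/m³ × 9.8 m/s² × 1380 m = 2.813×10^7 Pa = 281.3 bar
mudstone: 2450 kg/m³ × 9.8 m/s² × 1840 m = 4.418×10^7 Pa = 441.8 bar
dunite: 3200 kg/m³ × 9.8 m/s² × 35970 m = 1.128×10^9 Pa = 11280 bar
Total = 39.56 + 281.3 + 441.8 + 11280 = 12043 bar

12000 bar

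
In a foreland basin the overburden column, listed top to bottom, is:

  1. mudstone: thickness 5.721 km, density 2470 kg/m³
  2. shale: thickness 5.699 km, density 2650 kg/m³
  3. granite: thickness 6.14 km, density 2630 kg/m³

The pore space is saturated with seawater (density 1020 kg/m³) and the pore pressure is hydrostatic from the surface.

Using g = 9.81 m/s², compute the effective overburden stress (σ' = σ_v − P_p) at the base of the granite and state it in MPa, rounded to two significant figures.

270 MPa

Overburden (lithostatic) stress σ_v:
mudstone: 2470 kg/m³ × 9.81 m/s² × 5721 m = 1.386×10^8 Pa = 138.6 MPa
shale: 2650 kg/m³ × 9.81 m/s² × 5699 m = 1.482×10^8 Pa = 148.2 MPa
granite: 2630 kg/m³ × 9.81 m/s² × 6140 m = 1.584×10^8 Pa = 158.4 MPa
Total = 138.6 + 148.2 + 158.4 = 445.19 MPa
Pore pressure P_p = 1020 kg/m³ × 9.81 m/s² × 17560 m = 1.757×10^8 Pa = 175.7 MPa
Effective stress σ' = σ_v − P_p = 445.2 − 175.7 = 269.48 MPa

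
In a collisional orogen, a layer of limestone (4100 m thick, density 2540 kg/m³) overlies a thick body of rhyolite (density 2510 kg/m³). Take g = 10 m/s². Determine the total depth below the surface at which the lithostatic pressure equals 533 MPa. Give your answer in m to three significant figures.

Pressure at base of upper layers: 2540×10×4100 = 1.041×10^8 Pa = 104.1 MPa
Remaining pressure to be supplied by rhyolite: 5.330×10^8 − 1.041×10^8 = 4.289×10^8 Pa
Additional depth in rhyolite = 4.289×10^8 Pa / (2510 kg/m³ × 10 m/s²) = 17086 m
Total depth = 4100 m + 17086 m = 21186 m

21200 m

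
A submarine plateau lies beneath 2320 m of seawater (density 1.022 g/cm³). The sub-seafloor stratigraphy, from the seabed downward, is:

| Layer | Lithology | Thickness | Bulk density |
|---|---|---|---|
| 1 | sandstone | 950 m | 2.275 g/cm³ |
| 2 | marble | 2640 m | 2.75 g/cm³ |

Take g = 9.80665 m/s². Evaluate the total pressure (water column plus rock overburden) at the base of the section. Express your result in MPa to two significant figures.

120 MPa

seawater: 1022 kg/m³ × 9.80665 m/s² × 2320 m = 2.325×10^7 Pa = 23.25 MPa
sandstone: 2275 kg/m³ × 9.80665 m/s² × 950 m = 2.119×10^7 Pa = 21.19 MPa
marble: 2750 kg/m³ × 9.80665 m/s² × 2640 m = 7.120×10^7 Pa = 71.20 MPa
Total = 23.25 + 21.19 + 71.20 = 115.64 MPa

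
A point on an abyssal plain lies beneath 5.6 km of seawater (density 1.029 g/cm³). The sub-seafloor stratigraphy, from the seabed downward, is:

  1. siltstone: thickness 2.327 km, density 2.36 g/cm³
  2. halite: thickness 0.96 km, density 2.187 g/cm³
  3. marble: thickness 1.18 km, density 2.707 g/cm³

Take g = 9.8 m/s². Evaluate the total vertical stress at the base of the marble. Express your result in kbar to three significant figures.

seawater: 1029 kg/m³ × 9.8 m/s² × 5600 m = 5.647×10^7 Pa = 0.5647 kbar
siltstone: 2360 kg/m³ × 9.8 m/s² × 2327 m = 5.382×10^7 Pa = 0.5382 kbar
halite: 2187 kg/m³ × 9.8 m/s² × 960 m = 2.058×10^7 Pa = 0.2058 kbar
marble: 2707 kg/m³ × 9.8 m/s² × 1180 m = 3.130×10^7 Pa = 0.3130 kbar
Total = 0.5647 + 0.5382 + 0.2058 + 0.3130 = 1.6217 kbar

1.62 kbar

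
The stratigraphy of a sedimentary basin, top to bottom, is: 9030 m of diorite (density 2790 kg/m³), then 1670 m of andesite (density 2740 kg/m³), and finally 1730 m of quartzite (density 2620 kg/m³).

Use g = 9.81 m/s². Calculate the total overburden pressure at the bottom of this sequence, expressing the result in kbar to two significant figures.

3.4 kbar

diorite: 2790 kg/m³ × 9.81 m/s² × 9030 m = 2.472×10^8 Pa = 2.472 kbar
andesite: 2740 kg/m³ × 9.81 m/s² × 1670 m = 4.489×10^7 Pa = 0.4489 kbar
quartzite: 2620 kg/m³ × 9.81 m/s² × 1730 m = 4.446×10^7 Pa = 0.4446 kbar
Total = 2.472 + 0.4489 + 0.4446 = 3.3650 kbar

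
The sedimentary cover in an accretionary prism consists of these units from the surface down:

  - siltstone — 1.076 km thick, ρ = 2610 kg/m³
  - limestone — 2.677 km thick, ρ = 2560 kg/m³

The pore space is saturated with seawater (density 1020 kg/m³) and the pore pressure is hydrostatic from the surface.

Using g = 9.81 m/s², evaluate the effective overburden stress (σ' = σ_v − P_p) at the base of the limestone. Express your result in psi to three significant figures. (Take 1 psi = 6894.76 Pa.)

Overburden (lithostatic) stress σ_v:
siltstone: 2610 kg/m³ × 9.81 m/s² × 1076 m = 2.755×10^7 Pa = 27.55 MPa
limestone: 2560 kg/m³ × 9.81 m/s² × 2677 m = 6.723×10^7 Pa = 67.23 MPa
Total = 27.55 + 67.23 = 94.779 MPa
Pore pressure P_p = 1020 kg/m³ × 9.81 m/s² × 3753 m = 3.755×10^7 Pa = 37.55 MPa
Effective stress σ' = σ_v − P_p = 94.78 − 37.55 = 57.226 MPa = 8299.9 psi

8300 psi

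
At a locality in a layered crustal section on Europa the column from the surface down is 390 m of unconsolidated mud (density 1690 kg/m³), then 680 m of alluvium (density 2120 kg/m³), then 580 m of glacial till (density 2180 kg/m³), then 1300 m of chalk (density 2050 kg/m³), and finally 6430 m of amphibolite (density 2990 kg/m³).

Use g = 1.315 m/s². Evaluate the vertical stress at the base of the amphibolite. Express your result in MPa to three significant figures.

unconsolidated mud: 1690 kg/m³ × 1.315 m/s² × 390 m = 8.667×10^5 Pa = 0.8667 MPa
alluvium: 2120 kg/m³ × 1.315 m/s² × 680 m = 1.896×10^6 Pa = 1.896 MPa
glacial till: 2180 kg/m³ × 1.315 m/s² × 580 m = 1.663×10^6 Pa = 1.663 MPa
chalk: 2050 kg/m³ × 1.315 m/s² × 1300 m = 3.504×10^6 Pa = 3.504 MPa
amphibolite: 2990 kg/m³ × 1.315 m/s² × 6430 m = 2.528×10^7 Pa = 25.28 MPa
Total = 0.8667 + 1.896 + 1.663 + 3.504 + 25.28 = 33.211 MPa

33.2 MPa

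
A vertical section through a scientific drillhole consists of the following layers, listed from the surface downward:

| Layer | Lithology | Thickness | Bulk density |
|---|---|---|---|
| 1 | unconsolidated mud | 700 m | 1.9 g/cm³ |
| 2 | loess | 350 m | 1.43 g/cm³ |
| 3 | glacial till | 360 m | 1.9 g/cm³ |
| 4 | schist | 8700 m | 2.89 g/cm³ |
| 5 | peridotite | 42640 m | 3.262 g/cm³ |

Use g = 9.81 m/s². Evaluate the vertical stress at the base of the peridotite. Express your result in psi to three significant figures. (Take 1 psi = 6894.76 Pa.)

237000 psi

unconsolidated mud: 1900 kg/m³ × 9.81 m/s² × 700 m = 1.305×10^7 Pa = 1892 psi
loess: 1430 kg/m³ × 9.81 m/s² × 350 m = 4.910×10^6 Pa = 712.1 psi
glacial till: 1900 kg/m³ × 9.81 m/s² × 360 m = 6.710×10^6 Pa = 973.2 psi
schist: 2890 kg/m³ × 9.81 m/s² × 8700 m = 2.467×10^8 Pa = 35774 psi
peridotite: 3262 kg/m³ × 9.81 m/s² × 42640 m = 1.364×10^9 Pa = 1.979×10^5 psi
Total = 1892 + 712.1 + 973.2 + 35774 + 1.979×10^5 = 2.3725×10^5 psi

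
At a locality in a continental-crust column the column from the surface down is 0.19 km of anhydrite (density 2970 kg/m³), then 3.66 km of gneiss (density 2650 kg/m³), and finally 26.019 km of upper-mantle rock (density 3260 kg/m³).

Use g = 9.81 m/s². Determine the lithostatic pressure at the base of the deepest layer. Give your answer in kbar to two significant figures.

9.3 kbar

anhydrite: 2970 kg/m³ × 9.81 m/s² × 190 m = 5.536×10^6 Pa = 0.05536 kbar
gneiss: 2650 kg/m³ × 9.81 m/s² × 3660 m = 9.515×10^7 Pa = 0.9515 kbar
upper-mantle rock: 3260 kg/m³ × 9.81 m/s² × 26019 m = 8.321×10^8 Pa = 8.321 kbar
Total = 0.05536 + 0.9515 + 8.321 = 9.3279 kbar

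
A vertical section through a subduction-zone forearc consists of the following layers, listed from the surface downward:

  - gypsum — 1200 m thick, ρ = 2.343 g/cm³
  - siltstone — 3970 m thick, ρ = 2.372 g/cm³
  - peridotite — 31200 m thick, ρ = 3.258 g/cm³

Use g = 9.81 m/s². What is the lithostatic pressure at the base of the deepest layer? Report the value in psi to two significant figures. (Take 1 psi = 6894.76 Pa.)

gypsum: 2343 kg/m³ × 9.81 m/s² × 1200 m = 2.758×10^7 Pa = 4000 psi
siltstone: 2372 kg/m³ × 9.81 m/s² × 3970 m = 9.238×10^7 Pa = 13398 psi
peridotite: 3258 kg/m³ × 9.81 m/s² × 31200 m = 9.972×10^8 Pa = 1.446×10^5 psi
Total = 4000 + 13398 + 1.446×10^5 = 1.6203×10^5 psi

160000 psi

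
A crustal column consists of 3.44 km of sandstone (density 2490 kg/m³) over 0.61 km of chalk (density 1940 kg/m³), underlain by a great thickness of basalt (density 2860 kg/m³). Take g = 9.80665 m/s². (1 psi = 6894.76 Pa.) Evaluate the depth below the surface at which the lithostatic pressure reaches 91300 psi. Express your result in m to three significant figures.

23100 m

Pressure at base of upper layers: 2490×9.80665×3440 + 1940×9.80665×610 = 9.561×10^7 Pa = 13866 psi
Remaining pressure to be supplied by basalt: 6.295×10^8 − 9.561×10^7 = 5.339×10^8 Pa
Additional depth in basalt = 5.339×10^8 Pa / (2860 kg/m³ × 9.80665 m/s²) = 19035 m
Total depth = 4050 m + 19035 m = 23085 m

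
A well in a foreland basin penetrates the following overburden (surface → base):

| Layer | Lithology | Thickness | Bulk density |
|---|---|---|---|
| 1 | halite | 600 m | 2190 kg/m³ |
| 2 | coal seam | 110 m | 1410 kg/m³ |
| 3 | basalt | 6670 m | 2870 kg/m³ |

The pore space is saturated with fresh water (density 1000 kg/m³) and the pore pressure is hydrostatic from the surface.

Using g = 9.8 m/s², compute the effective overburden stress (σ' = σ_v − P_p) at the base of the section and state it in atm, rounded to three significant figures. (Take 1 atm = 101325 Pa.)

1280 atm

Overburden (lithostatic) stress σ_v:
halite: 2190 kg/m³ × 9.8 m/s² × 600 m = 1.288×10^7 Pa = 12.88 MPa
coal seam: 1410 kg/m³ × 9.8 m/s² × 110 m = 1.520×10^6 Pa = 1.520 MPa
basalt: 2870 kg/m³ × 9.8 m/s² × 6670 m = 1.876×10^8 Pa = 187.6 MPa
Total = 12.88 + 1.520 + 187.6 = 202.00 MPa
Pore pressure P_p = 1000 kg/m³ × 9.8 m/s² × 7380 m = 7.232×10^7 Pa = 72.32 MPa
Effective stress σ' = σ_v − P_p = 202.0 − 72.32 = 129.67 MPa = 1279.8 atm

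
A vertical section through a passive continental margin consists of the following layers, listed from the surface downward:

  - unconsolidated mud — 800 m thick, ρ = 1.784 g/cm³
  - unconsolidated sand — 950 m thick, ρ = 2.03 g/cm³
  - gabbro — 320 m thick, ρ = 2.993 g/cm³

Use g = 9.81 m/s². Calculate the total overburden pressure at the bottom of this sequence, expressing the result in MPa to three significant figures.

unconsolidated mud: 1784 kg/m³ × 9.81 m/s² × 800 m = 1.400×10^7 Pa = 14.00 MPa
unconsolidated sand: 2030 kg/m³ × 9.81 m/s² × 950 m = 1.892×10^7 Pa = 18.92 MPa
gabbro: 2993 kg/m³ × 9.81 m/s² × 320 m = 9.396×10^6 Pa = 9.396 MPa
Total = 14.00 + 18.92 + 9.396 = 42.315 MPa

42.3 MPa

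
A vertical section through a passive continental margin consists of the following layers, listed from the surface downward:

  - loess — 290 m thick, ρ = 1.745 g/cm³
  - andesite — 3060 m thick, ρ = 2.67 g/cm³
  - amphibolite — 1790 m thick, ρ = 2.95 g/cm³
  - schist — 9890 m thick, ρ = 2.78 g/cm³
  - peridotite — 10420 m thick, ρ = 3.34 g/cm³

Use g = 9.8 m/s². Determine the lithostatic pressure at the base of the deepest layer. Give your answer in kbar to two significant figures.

loess: 1745 kg/m³ × 9.8 m/s² × 290 m = 4.959×10^6 Pa = 0.04959 kbar
andesite: 2670 kg/m³ × 9.8 m/s² × 3060 m = 8.007×10^7 Pa = 0.8007 kbar
amphibolite: 2950 kg/m³ × 9.8 m/s² × 1790 m = 5.175×10^7 Pa = 0.5175 kbar
schist: 2780 kg/m³ × 9.8 m/s² × 9890 m = 2.694×10^8 Pa = 2.694 kbar
peridotite: 3340 kg/m³ × 9.8 m/s² × 10420 m = 3.411×10^8 Pa = 3.411 kbar
Total = 0.04959 + 0.8007 + 0.5175 + 2.694 + 3.411 = 7.4729 kbar

7.5 kbar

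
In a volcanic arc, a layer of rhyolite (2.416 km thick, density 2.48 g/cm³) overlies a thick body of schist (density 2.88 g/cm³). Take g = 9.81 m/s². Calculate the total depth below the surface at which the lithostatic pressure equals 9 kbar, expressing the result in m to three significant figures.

32200 m

Pressure at base of upper layers: 2480×9.81×2416 = 5.878×10^7 Pa = 0.5878 kbar
Remaining pressure to be supplied by schist: 9.000×10^8 − 5.878×10^7 = 8.412×10^8 Pa
Additional depth in schist = 8.412×10^8 Pa / (2880 kg/m³ × 9.81 m/s²) = 29775 m
Total depth = 2416 m + 29775 m = 32191 m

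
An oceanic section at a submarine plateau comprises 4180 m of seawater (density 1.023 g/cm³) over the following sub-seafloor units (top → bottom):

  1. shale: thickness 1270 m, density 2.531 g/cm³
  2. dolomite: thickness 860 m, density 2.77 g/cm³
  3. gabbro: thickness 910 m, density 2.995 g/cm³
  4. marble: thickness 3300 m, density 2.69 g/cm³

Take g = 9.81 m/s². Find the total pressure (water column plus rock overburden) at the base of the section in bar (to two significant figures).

2100 bar

seawater: 1023 kg/m³ × 9.81 m/s² × 4180 m = 4.195×10^7 Pa = 419.5 bar
shale: 2531 kg/m³ × 9.81 m/s² × 1270 m = 3.153×10^7 Pa = 315.3 bar
dolomite: 2770 kg/m³ × 9.81 m/s² × 860 m = 2.337×10^7 Pa = 233.7 bar
gabbro: 2995 kg/m³ × 9.81 m/s² × 910 m = 2.674×10^7 Pa = 267.4 bar
marble: 2690 kg/m³ × 9.81 m/s² × 3300 m = 8.708×10^7 Pa = 870.8 bar
Total = 419.5 + 315.3 + 233.7 + 267.4 + 870.8 = 2106.7 bar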